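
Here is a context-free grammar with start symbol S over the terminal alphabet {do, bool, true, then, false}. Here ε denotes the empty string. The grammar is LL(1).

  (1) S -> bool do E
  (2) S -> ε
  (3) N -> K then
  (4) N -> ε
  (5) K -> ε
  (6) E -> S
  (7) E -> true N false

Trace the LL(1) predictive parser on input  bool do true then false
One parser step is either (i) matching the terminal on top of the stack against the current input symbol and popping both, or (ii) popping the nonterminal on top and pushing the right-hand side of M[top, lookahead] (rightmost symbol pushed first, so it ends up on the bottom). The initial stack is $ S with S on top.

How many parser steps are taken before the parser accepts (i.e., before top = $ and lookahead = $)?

9

step 1: stack=$ S  input=bool do true then false $  — expand S -> bool do E
step 2: stack=$ E do bool  input=bool do true then false $  — match bool
step 3: stack=$ E do  input=do true then false $  — match do
step 4: stack=$ E  input=true then false $  — expand E -> true N false
step 5: stack=$ false N true  input=true then false $  — match true
step 6: stack=$ false N  input=then false $  — expand N -> K then
step 7: stack=$ false then K  input=then false $  — expand K -> ε
step 8: stack=$ false then  input=then false $  — match then
step 9: stack=$ false  input=false $  — match false
Accept reached after 9 steps.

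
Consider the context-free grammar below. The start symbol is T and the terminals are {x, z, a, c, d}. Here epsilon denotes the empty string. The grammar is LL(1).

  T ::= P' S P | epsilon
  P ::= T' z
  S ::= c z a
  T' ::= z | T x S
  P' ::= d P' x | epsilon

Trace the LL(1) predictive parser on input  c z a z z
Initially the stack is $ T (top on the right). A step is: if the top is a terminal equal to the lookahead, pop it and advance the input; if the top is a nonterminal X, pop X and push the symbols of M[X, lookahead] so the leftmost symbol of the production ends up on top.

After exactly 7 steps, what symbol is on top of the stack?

T'

     Stack      Input        Action
  1  $ T        c z a z z $  expand T ::= P' S P
  2  $ P S P'   c z a z z $  expand P' ::= epsilon
  3  $ P S      c z a z z $  expand S ::= c z a
  4  $ P a z c  c z a z z $  match c
  5  $ P a z    z a z z $    match z
  6  $ P a      a z z $      match a
  7  $ P        z z $        expand P ::= T' z
Stack after step 7: $ z T' (top = T').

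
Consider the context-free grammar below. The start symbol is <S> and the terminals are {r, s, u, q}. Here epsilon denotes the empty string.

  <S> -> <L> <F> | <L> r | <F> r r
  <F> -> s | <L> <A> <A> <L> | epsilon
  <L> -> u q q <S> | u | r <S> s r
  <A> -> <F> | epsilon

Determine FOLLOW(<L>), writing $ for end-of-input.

FIRST(<L>): from <L>->u q q <S> we get {u}; from <L>->u we get {u}; from <L>->r <S> s r we get {r}. So FIRST(<L>) = {r, u}.
FIRST(<F>): from <F>->s we get {s}; from <F>-><L> <A> <A> <L> we get {r, u}; from <F>->epsilon we get {epsilon}. So FIRST(<F>) = {epsilon, r, s, u}.
FIRST(<S>): from <S>-><L> <F> we get {r, u}; from <S>-><L> r we get {r, u}; from <S>-><F> r r we get {r, s, u}. So FIRST(<S>) = {r, s, u}.
FIRST(<A>): from <A>-><F> we get {epsilon, r, s, u}; from <A>->epsilon we get {epsilon}. So FIRST(<A>) = {epsilon, r, s, u}.
FOLLOW(<S>) includes $ since <S> is the start symbol.
FOLLOW(<A>): in <F>-><L> <A> <A> <L> (occurrence 1), <A> is followed by <A> <L> with FIRST {r, s, u}; in <F>-><L> <A> <A> <L> (occurrence 2), <A> is followed by <L> with FIRST {r, u}. Thus FOLLOW(<A>) = {r, s, u}.
FOLLOW(<S>): in <L>->u q q <S>, the suffix after <S> is empty, so FOLLOW(<S>) ⊇ FOLLOW(<L>) = {$, r, s, u}; in <L>->r <S> s r, <S> is followed by s r with FIRST {s}. Thus FOLLOW(<S>) = {$, r, s, u}.
FOLLOW(<F>): in <S>-><L> <F>, the suffix after <F> is empty, so FOLLOW(<F>) ⊇ FOLLOW(<S>) = {$, r, s, u}; in <S>-><F> r r, <F> is followed by r r with FIRST {r}; in <A>-><F>, the suffix after <F> is empty, so FOLLOW(<F>) ⊇ FOLLOW(<A>) = {r, s, u}. Thus FOLLOW(<F>) = {$, r, s, u}.
FOLLOW(<L>): in <S>-><L> <F>, <L> is followed by <F> with FIRST {epsilon, r, s, u}; in <S>-><L> <F>, the suffix after <L> is nullable, so FOLLOW(<L>) ⊇ FOLLOW(<S>) = {$, r, s, u}; in <S>-><L> r, <L> is followed by r with FIRST {r}; in <F>-><L> <A> <A> <L> (occurrence 1), <L> is followed by <A> <A> <L> with FIRST {r, s, u}; in <F>-><L> <A> <A> <L> (occurrence 2), the suffix after <L> is empty, so FOLLOW(<L>) ⊇ FOLLOW(<F>) = {$, r, s, u}. Thus FOLLOW(<L>) = {$, r, s, u}.

{$, r, s, u}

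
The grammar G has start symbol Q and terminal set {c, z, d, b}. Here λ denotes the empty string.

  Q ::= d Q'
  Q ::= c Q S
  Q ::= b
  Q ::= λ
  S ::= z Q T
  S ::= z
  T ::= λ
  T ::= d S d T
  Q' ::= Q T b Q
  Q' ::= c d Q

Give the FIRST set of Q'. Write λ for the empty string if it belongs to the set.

FIRST(Q): from Q::=d Q' we get {d}; from Q::=c Q S we get {c}; from Q::=b we get {b}; from Q::=λ we get {λ}. So FIRST(Q) = {λ, b, c, d}.
FIRST(S): from S::=z Q T we get {z}; from S::=z we get {z}. So FIRST(S) = {z}.
FIRST(T): from T::=λ we get {λ}; from T::=d S d T we get {d}. So FIRST(T) = {λ, d}.
FIRST(Q'): from Q'::=Q T b Q we get {b, c, d}; from Q'::=c d Q we get {c}. So FIRST(Q') = {b, c, d}.

{b, c, d}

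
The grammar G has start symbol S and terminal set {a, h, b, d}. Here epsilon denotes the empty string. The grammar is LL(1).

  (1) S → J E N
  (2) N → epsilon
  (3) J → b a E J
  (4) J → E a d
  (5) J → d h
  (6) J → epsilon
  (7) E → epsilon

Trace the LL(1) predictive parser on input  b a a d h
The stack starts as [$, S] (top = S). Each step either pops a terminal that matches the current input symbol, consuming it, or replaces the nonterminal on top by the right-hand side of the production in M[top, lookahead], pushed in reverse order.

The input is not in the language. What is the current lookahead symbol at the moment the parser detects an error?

      Stack          Input        Action
   1  $ S            b a a d h $  expand S → J E N
   2  $ N E J        b a a d h $  expand J → b a E J
   3  $ N E J E a b  b a a d h $  match b
   4  $ N E J E a    a a d h $    match a
   5  $ N E J E      a d h $      expand E → epsilon
   6  $ N E J        a d h $      expand J → E a d
   7  $ N E d a E    a d h $      expand E → epsilon
   8  $ N E d a      a d h $      match a
   9  $ N E d        d h $        match d
  10  $ N E          h $          error: M[E, h] is empty

h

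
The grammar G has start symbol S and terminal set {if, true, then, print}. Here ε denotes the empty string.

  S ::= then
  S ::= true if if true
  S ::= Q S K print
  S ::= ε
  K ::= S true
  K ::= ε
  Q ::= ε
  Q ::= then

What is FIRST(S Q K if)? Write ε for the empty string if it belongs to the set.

{if, print, then, true}

FIRST(Q) = {ε, then}
FIRST(S) = {ε, print, then, true}  (via Q S K print)
FIRST(K) = {ε, print, then, true}  (via S true)
FIRST(S Q K if): take FIRST of each symbol in turn, carrying on past any symbol whose FIRST contains ε; result {if, print, then, true}.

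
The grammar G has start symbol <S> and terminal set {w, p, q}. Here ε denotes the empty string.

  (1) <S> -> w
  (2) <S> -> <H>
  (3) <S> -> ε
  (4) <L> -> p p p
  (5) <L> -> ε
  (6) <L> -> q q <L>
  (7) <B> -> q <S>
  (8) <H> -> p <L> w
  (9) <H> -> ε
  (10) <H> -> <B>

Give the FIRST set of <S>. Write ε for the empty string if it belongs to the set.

{ε, p, q, w}

FIRST(<L>): from <L>->p p p we get {p}; from <L>->ε we get {ε}; from <L>->q q <L> we get {q}. So FIRST(<L>) = {ε, p, q}.
FIRST(<B>): from <B>->q <S> we get {q}. So FIRST(<B>) = {q}.
FIRST(<H>): from <H>->p <L> w we get {p}; from <H>->ε we get {ε}; from <H>-><B> we get {q}. So FIRST(<H>) = {ε, p, q}.
FIRST(<S>): from <S>->w we get {w}; from <S>-><H> we get {ε, p, q}; from <S>->ε we get {ε}. So FIRST(<S>) = {ε, p, q, w}.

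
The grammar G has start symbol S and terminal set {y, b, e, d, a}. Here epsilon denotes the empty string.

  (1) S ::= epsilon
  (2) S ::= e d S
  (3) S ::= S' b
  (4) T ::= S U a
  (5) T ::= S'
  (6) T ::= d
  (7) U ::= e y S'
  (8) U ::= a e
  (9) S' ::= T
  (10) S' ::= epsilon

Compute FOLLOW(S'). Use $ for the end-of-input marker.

{a, b}

FIRST(U): from U::=e y S' we get {e}; from U::=a e we get {a}. So FIRST(U) = {a, e}.
FIRST(S): from S::=epsilon we get {epsilon}; from S::=e d S we get {e}; from S::=S' b we get {a, b, d, e}. So FIRST(S) = {epsilon, a, b, d, e}.
FIRST(T): from T::=S U a we get {a, b, d, e}; from T::=S' we get {epsilon, a, b, d, e}; from T::=d we get {d}. So FIRST(T) = {epsilon, a, b, d, e}.
FIRST(S'): from S'::=T we get {epsilon, a, b, d, e}; from S'::=epsilon we get {epsilon}. So FIRST(S') = {epsilon, a, b, d, e}.
FOLLOW(S) includes $ since S is the start symbol.
FOLLOW(S): in S::=e d S, the suffix after S is empty (adds nothing new); in T::=S U a, S is followed by U a with FIRST {a, e}. Thus FOLLOW(S) = {$, a, e}.
FOLLOW(U): in T::=S U a, U is followed by a with FIRST {a}. Thus FOLLOW(U) = {a}.
FOLLOW(T): in S'::=T, the suffix after T is empty, so FOLLOW(T) ⊇ FOLLOW(S') = {a, b}. Thus FOLLOW(T) = {a, b}.
FOLLOW(S'): in S::=S' b, S' is followed by b with FIRST {b}; in T::=S', the suffix after S' is empty, so FOLLOW(S') ⊇ FOLLOW(T) = {a, b}; in U::=e y S', the suffix after S' is empty, so FOLLOW(S') ⊇ FOLLOW(U) = {a}. Thus FOLLOW(S') = {a, b}.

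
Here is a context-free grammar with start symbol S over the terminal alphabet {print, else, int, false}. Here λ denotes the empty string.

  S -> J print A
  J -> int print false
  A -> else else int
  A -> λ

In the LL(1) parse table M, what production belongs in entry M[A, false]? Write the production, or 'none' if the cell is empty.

none

FIRST(J) = {int}
FIRST(A) = {λ, else}
FIRST(S) = {int}  (via J print A)
FOLLOW(S) includes $ since S is the start symbol.
FOLLOW(S): S appears on no right-hand side. Thus FOLLOW(S) = {$}.
FOLLOW(A): in S->J print A, the suffix after A is empty, so FOLLOW(A) ⊇ FOLLOW(S) = {$}. Thus FOLLOW(A) = {$}.
For A -> else else int: FIRST(else else int) = {else}, so it goes in M[A, t] for t ∈ {else}.
For A -> λ: FIRST(λ) = {λ}, so it goes in M[A, t] for t ∈ {}; since λ ∈ FIRST, also for every t ∈ FOLLOW(A) = {$}.
None of these place a production in M[A, false].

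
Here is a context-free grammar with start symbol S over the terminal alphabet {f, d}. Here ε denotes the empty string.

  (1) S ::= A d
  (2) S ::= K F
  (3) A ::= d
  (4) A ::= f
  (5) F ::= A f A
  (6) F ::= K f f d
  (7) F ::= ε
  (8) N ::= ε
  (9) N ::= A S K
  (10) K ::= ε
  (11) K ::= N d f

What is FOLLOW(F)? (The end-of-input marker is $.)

FIRST(A) = {d, f}
FIRST(N) = {ε, d, f}  (via A S K)
FIRST(K) = {ε, d, f}  (via N d f)
FIRST(F) = {ε, d, f}  (via A f A, K f f d)
FIRST(S) = {ε, d, f}  (via A d, K F)
FOLLOW(S) includes $ since S is the start symbol.
FOLLOW(N): in K::=N d f, N is followed by d f with FIRST {d}. Thus FOLLOW(N) = {d}.
FOLLOW(S): in N::=A S K, S is followed by K with FIRST {ε, d, f}; in N::=A S K, the suffix after S is nullable, so FOLLOW(S) ⊇ FOLLOW(N) = {d}. Thus FOLLOW(S) = {$, d, f}.
FOLLOW(F): in S::=K F, the suffix after F is empty, so FOLLOW(F) ⊇ FOLLOW(S) = {$, d, f}. Thus FOLLOW(F) = {$, d, f}.
FOLLOW(A): in S::=A d, A is followed by d with FIRST {d}; in F::=A f A (occurrence 1), A is followed by f A with FIRST {f}; in F::=A f A (occurrence 2), the suffix after A is empty, so FOLLOW(A) ⊇ FOLLOW(F) = {$, d, f}; in N::=A S K, A is followed by S K with FIRST {ε, d, f}; in N::=A S K, the suffix after A is nullable, so FOLLOW(A) ⊇ FOLLOW(N) = {d}. Thus FOLLOW(A) = {$, d, f}.
FOLLOW(K): in S::=K F, K is followed by F with FIRST {ε, d, f}; in S::=K F, the suffix after K is nullable, so FOLLOW(K) ⊇ FOLLOW(S) = {$, d, f}; in F::=K f f d, K is followed by f f d with FIRST {f}; in N::=A S K, the suffix after K is empty, so FOLLOW(K) ⊇ FOLLOW(N) = {d}. Thus FOLLOW(K) = {$, d, f}.

{$, d, f}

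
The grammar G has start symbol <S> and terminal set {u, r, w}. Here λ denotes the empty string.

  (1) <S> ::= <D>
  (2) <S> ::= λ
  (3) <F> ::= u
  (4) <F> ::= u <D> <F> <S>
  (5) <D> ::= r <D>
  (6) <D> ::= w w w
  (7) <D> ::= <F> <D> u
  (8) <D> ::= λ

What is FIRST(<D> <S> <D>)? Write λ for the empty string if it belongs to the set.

FIRST(<F>): from <F>::=u we get {u}; from <F>::=u <D> <F> <S> we get {u}. So FIRST(<F>) = {u}.
FIRST(<D>): from <D>::=r <D> we get {r}; from <D>::=w w w we get {w}; from <D>::=<F> <D> u we get {u}; from <D>::=λ we get {λ}. So FIRST(<D>) = {λ, r, u, w}.
FIRST(<S>): from <S>::=<D> we get {λ, r, u, w}; from <S>::=λ we get {λ}. So FIRST(<S>) = {λ, r, u, w}.
FIRST(<D> <S> <D>): take FIRST of each symbol in turn, carrying on past any symbol whose FIRST contains λ; result {λ, r, u, w}.

{λ, r, u, w}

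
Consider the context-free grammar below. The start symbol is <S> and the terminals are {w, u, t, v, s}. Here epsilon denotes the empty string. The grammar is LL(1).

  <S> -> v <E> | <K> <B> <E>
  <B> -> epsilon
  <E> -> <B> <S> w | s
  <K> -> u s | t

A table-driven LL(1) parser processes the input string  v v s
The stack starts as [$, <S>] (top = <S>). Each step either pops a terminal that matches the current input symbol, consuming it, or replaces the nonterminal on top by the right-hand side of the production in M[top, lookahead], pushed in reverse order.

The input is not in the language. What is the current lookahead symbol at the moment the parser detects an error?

$

step 1: stack=$ <S>  input=v v s $  — expand <S> -> v <E>
step 2: stack=$ <E> v  input=v v s $  — match v
step 3: stack=$ <E>  input=v s $  — expand <E> -> <B> <S> w
step 4: stack=$ w <S> <B>  input=v s $  — expand <B> -> epsilon
step 5: stack=$ w <S>  input=v s $  — expand <S> -> v <E>
step 6: stack=$ w <E> v  input=v s $  — match v
step 7: stack=$ w <E>  input=s $  — expand <E> -> s
step 8: stack=$ w s  input=s $  — match s
step 9: stack=$ w  input=$  — error: top is terminal w but lookahead is $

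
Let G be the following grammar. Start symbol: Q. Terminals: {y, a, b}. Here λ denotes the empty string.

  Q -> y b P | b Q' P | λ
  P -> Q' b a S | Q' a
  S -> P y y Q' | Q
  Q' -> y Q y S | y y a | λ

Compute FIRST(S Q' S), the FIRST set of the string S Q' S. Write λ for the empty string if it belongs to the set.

{λ, a, b, y}

FIRST(Q): from Q->y b P we get {y}; from Q->b Q' P we get {b}; from Q->λ we get {λ}. So FIRST(Q) = {λ, b, y}.
FIRST(Q'): from Q'->y Q y S we get {y}; from Q'->y y a we get {y}; from Q'->λ we get {λ}. So FIRST(Q') = {λ, y}.
FIRST(P): from P->Q' b a S we get {b, y}; from P->Q' a we get {a, y}. So FIRST(P) = {a, b, y}.
FIRST(S): from S->P y y Q' we get {a, b, y}; from S->Q we get {λ, b, y}. So FIRST(S) = {λ, a, b, y}.
FIRST(S Q' S): take FIRST of each symbol in turn, carrying on past any symbol whose FIRST contains λ; result {λ, a, b, y}.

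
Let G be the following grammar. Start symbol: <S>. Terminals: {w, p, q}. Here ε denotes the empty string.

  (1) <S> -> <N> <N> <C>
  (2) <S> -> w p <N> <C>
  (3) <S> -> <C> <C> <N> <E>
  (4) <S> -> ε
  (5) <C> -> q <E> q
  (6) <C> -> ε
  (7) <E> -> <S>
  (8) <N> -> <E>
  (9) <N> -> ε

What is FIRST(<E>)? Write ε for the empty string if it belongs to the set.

{ε, q, w}

FIRST(<C>): from <C>->q <E> q we get {q}; from <C>->ε we get {ε}. So FIRST(<C>) = {ε, q}.
FIRST(<S>): from <S>-><N> <N> <C> we get {ε, q, w}; from <S>->w p <N> <C> we get {w}; from <S>-><C> <C> <N> <E> we get {ε, q, w}; from <S>->ε we get {ε}. So FIRST(<S>) = {ε, q, w}.
FIRST(<E>): from <E>-><S> we get {ε, q, w}. So FIRST(<E>) = {ε, q, w}.
FIRST(<N>): from <N>-><E> we get {ε, q, w}; from <N>->ε we get {ε}. So FIRST(<N>) = {ε, q, w}.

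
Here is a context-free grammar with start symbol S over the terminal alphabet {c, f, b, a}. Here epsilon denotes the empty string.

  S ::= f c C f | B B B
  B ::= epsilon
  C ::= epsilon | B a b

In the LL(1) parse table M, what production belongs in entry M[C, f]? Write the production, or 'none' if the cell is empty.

FIRST(B): from B::=epsilon we get {epsilon}. So FIRST(B) = {epsilon}.
FIRST(S): from S::=f c C f we get {f}; from S::=B B B we get {epsilon}. So FIRST(S) = {epsilon, f}.
FIRST(C): from C::=epsilon we get {epsilon}; from C::=B a b we get {a}. So FIRST(C) = {epsilon, a}.
FOLLOW(S) includes $ since S is the start symbol.
FOLLOW(C): in S::=f c C f, C is followed by f with FIRST {f}. Thus FOLLOW(C) = {f}.
For C ::= epsilon: FIRST(epsilon) = {epsilon}, so it goes in M[C, t] for t ∈ {}; since epsilon ∈ FIRST, also for every t ∈ FOLLOW(C) = {f}.
For C ::= B a b: FIRST(B a b) = {a}, so it goes in M[C, t] for t ∈ {a}.

C ::= epsilon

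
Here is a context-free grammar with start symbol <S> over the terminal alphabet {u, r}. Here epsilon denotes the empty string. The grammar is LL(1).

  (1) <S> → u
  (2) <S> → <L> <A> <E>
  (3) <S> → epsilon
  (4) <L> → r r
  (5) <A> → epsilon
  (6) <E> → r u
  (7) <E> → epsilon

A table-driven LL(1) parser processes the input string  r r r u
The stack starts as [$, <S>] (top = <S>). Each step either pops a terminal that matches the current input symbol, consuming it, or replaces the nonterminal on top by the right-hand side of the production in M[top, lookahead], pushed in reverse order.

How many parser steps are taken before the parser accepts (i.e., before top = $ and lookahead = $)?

     Stack          Input      Action
  1  $ <S>          r r r u $  expand <S> → <L> <A> <E>
  2  $ <E> <A> <L>  r r r u $  expand <L> → r r
  3  $ <E> <A> r r  r r r u $  match r
  4  $ <E> <A> r    r r u $    match r
  5  $ <E> <A>      r u $      expand <A> → epsilon
  6  $ <E>          r u $      expand <E> → r u
  7  $ u r          r u $      match r
  8  $ u            u $        match u
Accept reached after 8 steps.

8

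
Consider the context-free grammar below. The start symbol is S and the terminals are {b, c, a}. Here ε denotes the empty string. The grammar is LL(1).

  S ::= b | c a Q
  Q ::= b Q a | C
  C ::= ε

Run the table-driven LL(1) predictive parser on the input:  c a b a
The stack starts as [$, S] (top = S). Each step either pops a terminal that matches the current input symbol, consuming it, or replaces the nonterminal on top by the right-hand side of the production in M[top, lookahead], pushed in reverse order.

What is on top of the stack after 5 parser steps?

step 1: stack=$ S  input=c a b a $  — expand S ::= c a Q
step 2: stack=$ Q a c  input=c a b a $  — match c
step 3: stack=$ Q a  input=a b a $  — match a
step 4: stack=$ Q  input=b a $  — expand Q ::= b Q a
step 5: stack=$ a Q b  input=b a $  — match b
Stack after step 5: $ a Q (top = Q).

Q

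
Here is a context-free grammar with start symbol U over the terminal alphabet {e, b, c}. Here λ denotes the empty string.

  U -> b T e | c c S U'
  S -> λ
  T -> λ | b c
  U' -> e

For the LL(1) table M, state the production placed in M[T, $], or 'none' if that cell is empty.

FIRST(U): from U->b T e we get {b}; from U->c c S U' we get {c}. So FIRST(U) = {b, c}.
FIRST(S): from S->λ we get {λ}. So FIRST(S) = {λ}.
FIRST(T): from T->λ we get {λ}; from T->b c we get {b}. So FIRST(T) = {λ, b}.
FIRST(U'): from U'->e we get {e}. So FIRST(U') = {e}.
FOLLOW(U) includes $ since U is the start symbol.
FOLLOW(T): in U->b T e, T is followed by e with FIRST {e}. Thus FOLLOW(T) = {e}.
For T -> λ: FIRST(λ) = {λ}, so it goes in M[T, t] for t ∈ {}; since λ ∈ FIRST, also for every t ∈ FOLLOW(T) = {e}.
For T -> b c: FIRST(b c) = {b}, so it goes in M[T, t] for t ∈ {b}.
None of these place a production in M[T, $].

none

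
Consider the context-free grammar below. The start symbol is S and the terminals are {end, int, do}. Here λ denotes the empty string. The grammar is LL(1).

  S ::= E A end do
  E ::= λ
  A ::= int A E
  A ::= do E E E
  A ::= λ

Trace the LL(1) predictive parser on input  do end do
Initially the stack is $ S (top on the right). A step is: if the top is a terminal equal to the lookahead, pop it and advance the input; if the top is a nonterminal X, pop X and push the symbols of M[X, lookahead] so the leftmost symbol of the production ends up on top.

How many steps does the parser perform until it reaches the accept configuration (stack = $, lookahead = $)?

step 1: stack=$ S  input=do end do $  — expand S ::= E A end do
step 2: stack=$ do end A E  input=do end do $  — expand E ::= λ
step 3: stack=$ do end A  input=do end do $  — expand A ::= do E E E
step 4: stack=$ do end E E E do  input=do end do $  — match do
step 5: stack=$ do end E E E  input=end do $  — expand E ::= λ
step 6: stack=$ do end E E  input=end do $  — expand E ::= λ
step 7: stack=$ do end E  input=end do $  — expand E ::= λ
step 8: stack=$ do end  input=end do $  — match end
step 9: stack=$ do  input=do $  — match do
Accept reached after 9 steps.

9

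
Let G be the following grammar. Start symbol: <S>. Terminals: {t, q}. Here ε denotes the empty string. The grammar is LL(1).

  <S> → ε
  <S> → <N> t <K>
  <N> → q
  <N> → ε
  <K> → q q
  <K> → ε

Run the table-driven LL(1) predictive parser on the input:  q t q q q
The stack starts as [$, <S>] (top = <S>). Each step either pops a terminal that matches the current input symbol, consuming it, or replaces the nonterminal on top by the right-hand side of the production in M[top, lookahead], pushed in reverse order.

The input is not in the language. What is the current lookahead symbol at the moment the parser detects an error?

q

     Stack        Input        Action
  1  $ <S>        q t q q q $  expand <S> → <N> t <K>
  2  $ <K> t <N>  q t q q q $  expand <N> → q
  3  $ <K> t q    q t q q q $  match q
  4  $ <K> t      t q q q $    match t
  5  $ <K>        q q q $      expand <K> → q q
  6  $ q q        q q q $      match q
  7  $ q          q q $        match q
  8  $            q $          error: stack empty but input remains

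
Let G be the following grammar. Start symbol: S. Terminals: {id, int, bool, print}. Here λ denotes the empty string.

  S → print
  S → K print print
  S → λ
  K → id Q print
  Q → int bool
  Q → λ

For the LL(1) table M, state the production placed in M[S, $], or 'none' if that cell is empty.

S → λ

FIRST(K) = {id}
FIRST(Q) = {λ, int}
FIRST(S) = {λ, id, print}  (via K print print)
FOLLOW(S) includes $ since S is the start symbol.
FOLLOW(S): S appears on no right-hand side. Thus FOLLOW(S) = {$}.
For S → print: FIRST(print) = {print}, so it goes in M[S, t] for t ∈ {print}.
For S → K print print: FIRST(K print print) = {id}, so it goes in M[S, t] for t ∈ {id}.
For S → λ: FIRST(λ) = {λ}, so it goes in M[S, t] for t ∈ {}; since λ ∈ FIRST, also for every t ∈ FOLLOW(S) = {$}.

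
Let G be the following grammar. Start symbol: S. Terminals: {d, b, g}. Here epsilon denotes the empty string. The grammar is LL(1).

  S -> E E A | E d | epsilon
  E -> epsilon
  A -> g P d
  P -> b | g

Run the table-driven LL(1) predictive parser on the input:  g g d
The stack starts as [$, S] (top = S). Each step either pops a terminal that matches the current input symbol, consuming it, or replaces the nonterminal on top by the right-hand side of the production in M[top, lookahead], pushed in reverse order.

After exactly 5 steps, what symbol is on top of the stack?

     Stack    Input    Action
  1  $ S      g g d $  expand S -> E E A
  2  $ A E E  g g d $  expand E -> epsilon
  3  $ A E    g g d $  expand E -> epsilon
  4  $ A      g g d $  expand A -> g P d
  5  $ d P g  g g d $  match g
Stack after step 5: $ d P (top = P).

P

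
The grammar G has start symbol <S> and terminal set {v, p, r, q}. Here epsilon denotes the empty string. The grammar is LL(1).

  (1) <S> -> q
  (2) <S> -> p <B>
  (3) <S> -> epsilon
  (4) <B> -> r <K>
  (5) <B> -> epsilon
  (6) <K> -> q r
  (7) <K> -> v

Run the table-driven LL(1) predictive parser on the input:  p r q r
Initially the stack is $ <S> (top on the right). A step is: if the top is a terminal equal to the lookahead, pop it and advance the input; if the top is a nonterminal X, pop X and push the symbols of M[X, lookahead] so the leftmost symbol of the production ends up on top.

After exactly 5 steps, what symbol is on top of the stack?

q

step 1: stack=$ <S>  input=p r q r $  — expand <S> -> p <B>
step 2: stack=$ <B> p  input=p r q r $  — match p
step 3: stack=$ <B>  input=r q r $  — expand <B> -> r <K>
step 4: stack=$ <K> r  input=r q r $  — match r
step 5: stack=$ <K>  input=q r $  — expand <K> -> q r
Stack after step 5: $ r q (top = q).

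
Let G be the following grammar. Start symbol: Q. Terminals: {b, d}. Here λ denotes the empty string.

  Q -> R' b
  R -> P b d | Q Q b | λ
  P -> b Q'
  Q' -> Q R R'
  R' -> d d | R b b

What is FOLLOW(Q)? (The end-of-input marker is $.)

FIRST(P) = {b}
FIRST(Q) = {b, d}  (via R' b)
FIRST(R) = {λ, b, d}  (via P b d, Q Q b)
FIRST(Q') = {b, d}  (via Q R R')
FIRST(R') = {b, d}  (via R b b)
FOLLOW(Q) includes $ since Q is the start symbol.
FOLLOW(Q): in R->Q Q b (occurrence 1), Q is followed by Q b with FIRST {b, d}; in R->Q Q b (occurrence 2), Q is followed by b with FIRST {b}; in Q'->Q R R', Q is followed by R R' with FIRST {b, d}. Thus FOLLOW(Q) = {$, b, d}.
FOLLOW(R): in Q'->Q R R', R is followed by R' with FIRST {b, d}; in R'->R b b, R is followed by b b with FIRST {b}. Thus FOLLOW(R) = {b, d}.
FOLLOW(P): in R->P b d, P is followed by b d with FIRST {b}. Thus FOLLOW(P) = {b}.
FOLLOW(Q'): in P->b Q', the suffix after Q' is empty, so FOLLOW(Q') ⊇ FOLLOW(P) = {b}. Thus FOLLOW(Q') = {b}.
FOLLOW(R'): in Q->R' b, R' is followed by b with FIRST {b}; in Q'->Q R R', the suffix after R' is empty, so FOLLOW(R') ⊇ FOLLOW(Q') = {b}. Thus FOLLOW(R') = {b}.

{$, b, d}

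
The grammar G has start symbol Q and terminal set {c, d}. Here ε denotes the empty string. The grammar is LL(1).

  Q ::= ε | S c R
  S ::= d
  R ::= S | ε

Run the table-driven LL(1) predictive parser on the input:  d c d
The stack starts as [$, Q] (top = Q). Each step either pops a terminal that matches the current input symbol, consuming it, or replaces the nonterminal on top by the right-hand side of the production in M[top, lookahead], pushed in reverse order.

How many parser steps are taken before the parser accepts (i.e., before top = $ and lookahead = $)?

     Stack    Input    Action
  1  $ Q      d c d $  expand Q ::= S c R
  2  $ R c S  d c d $  expand S ::= d
  3  $ R c d  d c d $  match d
  4  $ R c    c d $    match c
  5  $ R      d $      expand R ::= S
  6  $ S      d $      expand S ::= d
  7  $ d      d $      match d
Accept reached after 7 steps.

7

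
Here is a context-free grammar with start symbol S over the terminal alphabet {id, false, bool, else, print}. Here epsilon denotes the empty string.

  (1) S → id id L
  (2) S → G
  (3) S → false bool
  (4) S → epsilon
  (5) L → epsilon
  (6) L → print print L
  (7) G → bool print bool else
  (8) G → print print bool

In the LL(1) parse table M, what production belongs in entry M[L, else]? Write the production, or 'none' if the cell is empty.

FIRST(L) = {epsilon, print}
FIRST(G) = {bool, print}
FIRST(S) = {epsilon, bool, false, id, print}  (via G)
FOLLOW(S) includes $ since S is the start symbol.
FOLLOW(S): S appears on no right-hand side. Thus FOLLOW(S) = {$}.
FOLLOW(L): in S→id id L, the suffix after L is empty, so FOLLOW(L) ⊇ FOLLOW(S) = {$}; in L→print print L, the suffix after L is empty (adds nothing new). Thus FOLLOW(L) = {$}.
For L → epsilon: FIRST(epsilon) = {epsilon}, so it goes in M[L, t] for t ∈ {}; since epsilon ∈ FIRST, also for every t ∈ FOLLOW(L) = {$}.
For L → print print L: FIRST(print print L) = {print}, so it goes in M[L, t] for t ∈ {print}.
None of these place a production in M[L, else].

none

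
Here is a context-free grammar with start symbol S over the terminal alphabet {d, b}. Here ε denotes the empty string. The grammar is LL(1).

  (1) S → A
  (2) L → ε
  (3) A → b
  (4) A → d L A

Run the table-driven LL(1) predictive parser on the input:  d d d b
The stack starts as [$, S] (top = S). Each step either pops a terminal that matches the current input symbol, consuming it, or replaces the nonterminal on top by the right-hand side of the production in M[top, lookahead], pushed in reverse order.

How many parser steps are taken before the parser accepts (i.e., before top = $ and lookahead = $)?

step 1: stack=$ S  input=d d d b $  — expand S → A
step 2: stack=$ A  input=d d d b $  — expand A → d L A
step 3: stack=$ A L d  input=d d d b $  — match d
step 4: stack=$ A L  input=d d b $  — expand L → ε
step 5: stack=$ A  input=d d b $  — expand A → d L A
step 6: stack=$ A L d  input=d d b $  — match d
step 7: stack=$ A L  input=d b $  — expand L → ε
step 8: stack=$ A  input=d b $  — expand A → d L A
step 9: stack=$ A L d  input=d b $  — match d
step 10: stack=$ A L  input=b $  — expand L → ε
step 11: stack=$ A  input=b $  — expand A → b
step 12: stack=$ b  input=b $  — match b
Accept reached after 12 steps.

12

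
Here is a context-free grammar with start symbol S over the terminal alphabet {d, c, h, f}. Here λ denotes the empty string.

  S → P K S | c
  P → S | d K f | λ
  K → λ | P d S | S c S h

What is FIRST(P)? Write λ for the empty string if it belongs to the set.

{λ, c, d}

FIRST(S): from S→P K S we get {c, d}; from S→c we get {c}. So FIRST(S) = {c, d}.
FIRST(P): from P→S we get {c, d}; from P→d K f we get {d}; from P→λ we get {λ}. So FIRST(P) = {λ, c, d}.
FIRST(K): from K→λ we get {λ}; from K→P d S we get {c, d}; from K→S c S h we get {c, d}. So FIRST(K) = {λ, c, d}.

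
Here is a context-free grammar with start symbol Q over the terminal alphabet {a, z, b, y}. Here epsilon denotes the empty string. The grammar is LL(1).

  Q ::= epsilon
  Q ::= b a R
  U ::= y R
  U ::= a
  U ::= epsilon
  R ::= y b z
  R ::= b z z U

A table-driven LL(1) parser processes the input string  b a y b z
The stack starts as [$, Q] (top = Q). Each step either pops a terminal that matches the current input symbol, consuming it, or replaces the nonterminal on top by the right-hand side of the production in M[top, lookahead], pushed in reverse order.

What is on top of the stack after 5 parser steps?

step 1: stack=$ Q  input=b a y b z $  — expand Q ::= b a R
step 2: stack=$ R a b  input=b a y b z $  — match b
step 3: stack=$ R a  input=a y b z $  — match a
step 4: stack=$ R  input=y b z $  — expand R ::= y b z
step 5: stack=$ z b y  input=y b z $  — match y
Stack after step 5: $ z b (top = b).

b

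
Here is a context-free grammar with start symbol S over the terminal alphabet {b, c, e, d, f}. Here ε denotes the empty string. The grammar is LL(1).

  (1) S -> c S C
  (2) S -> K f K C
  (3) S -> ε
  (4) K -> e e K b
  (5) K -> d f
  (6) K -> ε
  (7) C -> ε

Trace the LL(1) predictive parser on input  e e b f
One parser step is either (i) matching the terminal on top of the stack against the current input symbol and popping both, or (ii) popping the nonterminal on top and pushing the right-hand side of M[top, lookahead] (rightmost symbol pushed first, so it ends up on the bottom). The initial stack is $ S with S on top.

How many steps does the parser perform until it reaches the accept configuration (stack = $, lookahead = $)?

step 1: stack=$ S  input=e e b f $  — expand S -> K f K C
step 2: stack=$ C K f K  input=e e b f $  — expand K -> e e K b
step 3: stack=$ C K f b K e e  input=e e b f $  — match e
step 4: stack=$ C K f b K e  input=e b f $  — match e
step 5: stack=$ C K f b K  input=b f $  — expand K -> ε
step 6: stack=$ C K f b  input=b f $  — match b
step 7: stack=$ C K f  input=f $  — match f
step 8: stack=$ C K  input=$  — expand K -> ε
step 9: stack=$ C  input=$  — expand C -> ε
Accept reached after 9 steps.

9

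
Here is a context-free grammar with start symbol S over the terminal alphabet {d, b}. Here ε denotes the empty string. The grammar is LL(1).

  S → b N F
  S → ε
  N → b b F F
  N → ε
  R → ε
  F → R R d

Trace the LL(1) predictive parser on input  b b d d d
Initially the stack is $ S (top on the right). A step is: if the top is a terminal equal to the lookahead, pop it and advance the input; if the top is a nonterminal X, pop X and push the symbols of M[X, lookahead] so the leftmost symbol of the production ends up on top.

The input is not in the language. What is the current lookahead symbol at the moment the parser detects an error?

step 1: stack=$ S  input=b b d d d $  — expand S → b N F
step 2: stack=$ F N b  input=b b d d d $  — match b
step 3: stack=$ F N  input=b d d d $  — expand N → b b F F
step 4: stack=$ F F F b b  input=b d d d $  — match b
step 5: stack=$ F F F b  input=d d d $  — error: top is terminal b but lookahead is d

d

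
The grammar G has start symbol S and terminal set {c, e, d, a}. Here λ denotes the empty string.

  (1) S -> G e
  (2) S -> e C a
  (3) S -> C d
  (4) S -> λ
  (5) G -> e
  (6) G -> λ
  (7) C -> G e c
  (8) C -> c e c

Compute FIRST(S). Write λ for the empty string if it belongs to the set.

FIRST(G): from G->e we get {e}; from G->λ we get {λ}. So FIRST(G) = {λ, e}.
FIRST(C): from C->G e c we get {e}; from C->c e c we get {c}. So FIRST(C) = {c, e}.
FIRST(S): from S->G e we get {e}; from S->e C a we get {e}; from S->C d we get {c, e}; from S->λ we get {λ}. So FIRST(S) = {λ, c, e}.

{λ, c, e}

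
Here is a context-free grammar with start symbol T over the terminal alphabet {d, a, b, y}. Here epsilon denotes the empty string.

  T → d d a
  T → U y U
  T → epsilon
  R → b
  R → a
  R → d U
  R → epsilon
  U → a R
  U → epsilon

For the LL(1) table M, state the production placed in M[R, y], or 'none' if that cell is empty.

FIRST(R) = {epsilon, a, b, d}
FIRST(U) = {epsilon, a}
FIRST(T) = {epsilon, a, d, y}  (via U y U)
FOLLOW(T) includes $ since T is the start symbol.
FOLLOW(R): in U→a R, the suffix after R is empty, so FOLLOW(R) ⊇ FOLLOW(U) = {$, y}. Thus FOLLOW(R) = {$, y}.
FOLLOW(U): in T→U y U (occurrence 1), U is followed by y U with FIRST {y}; in T→U y U (occurrence 2), the suffix after U is empty, so FOLLOW(U) ⊇ FOLLOW(T) = {$}; in R→d U, the suffix after U is empty, so FOLLOW(U) ⊇ FOLLOW(R) = {$, y}. Thus FOLLOW(U) = {$, y}.
For R → b: FIRST(b) = {b}, so it goes in M[R, t] for t ∈ {b}.
For R → a: FIRST(a) = {a}, so it goes in M[R, t] for t ∈ {a}.
For R → d U: FIRST(d U) = {d}, so it goes in M[R, t] for t ∈ {d}.
For R → epsilon: FIRST(epsilon) = {epsilon}, so it goes in M[R, t] for t ∈ {}; since epsilon ∈ FIRST, also for every t ∈ FOLLOW(R) = {$, y}.

R → epsilon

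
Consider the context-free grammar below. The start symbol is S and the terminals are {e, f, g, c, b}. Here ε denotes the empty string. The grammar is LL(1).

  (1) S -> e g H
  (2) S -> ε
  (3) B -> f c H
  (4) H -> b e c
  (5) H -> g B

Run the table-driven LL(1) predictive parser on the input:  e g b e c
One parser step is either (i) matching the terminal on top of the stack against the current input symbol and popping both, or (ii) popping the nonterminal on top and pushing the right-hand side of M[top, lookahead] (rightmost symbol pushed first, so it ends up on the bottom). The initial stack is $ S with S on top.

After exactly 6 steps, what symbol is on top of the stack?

     Stack    Input        Action
  1  $ S      e g b e c $  expand S -> e g H
  2  $ H g e  e g b e c $  match e
  3  $ H g    g b e c $    match g
  4  $ H      b e c $      expand H -> b e c
  5  $ c e b  b e c $      match b
  6  $ c e    e c $        match e
Stack after step 6: $ c (top = c).

c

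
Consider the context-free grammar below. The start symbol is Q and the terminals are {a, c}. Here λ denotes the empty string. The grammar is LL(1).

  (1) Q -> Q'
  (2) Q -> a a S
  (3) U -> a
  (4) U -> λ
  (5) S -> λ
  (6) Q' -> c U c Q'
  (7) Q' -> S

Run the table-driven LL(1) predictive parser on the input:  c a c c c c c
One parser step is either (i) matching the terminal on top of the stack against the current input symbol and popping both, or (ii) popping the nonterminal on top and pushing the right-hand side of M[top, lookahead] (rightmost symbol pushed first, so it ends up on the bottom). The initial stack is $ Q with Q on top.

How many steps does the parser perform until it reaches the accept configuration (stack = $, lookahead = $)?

16

      Stack       Input            Action
   1  $ Q         c a c c c c c $  expand Q -> Q'
   2  $ Q'        c a c c c c c $  expand Q' -> c U c Q'
   3  $ Q' c U c  c a c c c c c $  match c
   4  $ Q' c U    a c c c c c $    expand U -> a
   5  $ Q' c a    a c c c c c $    match a
   6  $ Q' c      c c c c c $      match c
   7  $ Q'        c c c c $        expand Q' -> c U c Q'
   8  $ Q' c U c  c c c c $        match c
   9  $ Q' c U    c c c $          expand U -> λ
  10  $ Q' c      c c c $          match c
  11  $ Q'        c c $            expand Q' -> c U c Q'
  12  $ Q' c U c  c c $            match c
  13  $ Q' c U    c $              expand U -> λ
  14  $ Q' c      c $              match c
  15  $ Q'        $                expand Q' -> S
  16  $ S         $                expand S -> λ
Accept reached after 16 steps.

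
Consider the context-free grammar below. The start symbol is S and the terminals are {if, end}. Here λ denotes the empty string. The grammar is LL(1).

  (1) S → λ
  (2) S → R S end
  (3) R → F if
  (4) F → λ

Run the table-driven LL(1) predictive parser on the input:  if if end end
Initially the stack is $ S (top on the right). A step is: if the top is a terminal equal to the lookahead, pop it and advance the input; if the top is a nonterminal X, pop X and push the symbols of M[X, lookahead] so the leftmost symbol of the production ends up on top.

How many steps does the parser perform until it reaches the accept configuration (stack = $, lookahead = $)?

step 1: stack=$ S  input=if if end end $  — expand S → R S end
step 2: stack=$ end S R  input=if if end end $  — expand R → F if
step 3: stack=$ end S if F  input=if if end end $  — expand F → λ
step 4: stack=$ end S if  input=if if end end $  — match if
step 5: stack=$ end S  input=if end end $  — expand S → R S end
step 6: stack=$ end end S R  input=if end end $  — expand R → F if
step 7: stack=$ end end S if F  input=if end end $  — expand F → λ
step 8: stack=$ end end S if  input=if end end $  — match if
step 9: stack=$ end end S  input=end end $  — expand S → λ
step 10: stack=$ end end  input=end end $  — match end
step 11: stack=$ end  input=end $  — match end
Accept reached after 11 steps.

11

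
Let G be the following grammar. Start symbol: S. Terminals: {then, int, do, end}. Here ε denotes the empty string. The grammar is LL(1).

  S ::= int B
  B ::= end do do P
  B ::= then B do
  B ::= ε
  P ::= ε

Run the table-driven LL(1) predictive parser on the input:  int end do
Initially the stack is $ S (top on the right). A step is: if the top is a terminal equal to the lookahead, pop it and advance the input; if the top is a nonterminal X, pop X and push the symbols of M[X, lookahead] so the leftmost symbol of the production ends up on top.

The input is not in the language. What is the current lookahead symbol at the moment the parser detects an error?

$

     Stack          Input         Action
  1  $ S            int end do $  expand S ::= int B
  2  $ B int        int end do $  match int
  3  $ B            end do $      expand B ::= end do do P
  4  $ P do do end  end do $      match end
  5  $ P do do      do $          match do
  6  $ P do         $             error: top is terminal do but lookahead is $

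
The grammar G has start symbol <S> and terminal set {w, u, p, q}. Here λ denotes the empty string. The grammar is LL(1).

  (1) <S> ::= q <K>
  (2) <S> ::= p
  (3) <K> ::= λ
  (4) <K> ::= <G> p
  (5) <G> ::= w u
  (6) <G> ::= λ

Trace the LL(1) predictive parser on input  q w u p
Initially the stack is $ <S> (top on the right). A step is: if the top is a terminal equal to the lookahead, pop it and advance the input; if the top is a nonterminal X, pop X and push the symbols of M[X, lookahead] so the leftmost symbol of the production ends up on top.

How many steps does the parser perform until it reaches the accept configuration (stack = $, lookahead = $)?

step 1: stack=$ <S>  input=q w u p $  — expand <S> ::= q <K>
step 2: stack=$ <K> q  input=q w u p $  — match q
step 3: stack=$ <K>  input=w u p $  — expand <K> ::= <G> p
step 4: stack=$ p <G>  input=w u p $  — expand <G> ::= w u
step 5: stack=$ p u w  input=w u p $  — match w
step 6: stack=$ p u  input=u p $  — match u
step 7: stack=$ p  input=p $  — match p
Accept reached after 7 steps.

7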